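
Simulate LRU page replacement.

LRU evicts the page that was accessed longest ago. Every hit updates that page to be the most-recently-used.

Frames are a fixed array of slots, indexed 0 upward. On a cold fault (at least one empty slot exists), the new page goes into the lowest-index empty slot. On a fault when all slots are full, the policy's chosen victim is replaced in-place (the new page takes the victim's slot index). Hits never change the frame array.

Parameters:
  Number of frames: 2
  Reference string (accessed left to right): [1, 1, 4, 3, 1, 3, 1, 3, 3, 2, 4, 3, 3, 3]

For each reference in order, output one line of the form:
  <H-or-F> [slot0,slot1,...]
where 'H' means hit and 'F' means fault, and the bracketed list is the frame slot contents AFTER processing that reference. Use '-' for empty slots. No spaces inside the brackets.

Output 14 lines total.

F [1,-]
H [1,-]
F [1,4]
F [3,4]
F [3,1]
H [3,1]
H [3,1]
H [3,1]
H [3,1]
F [3,2]
F [4,2]
F [4,3]
H [4,3]
H [4,3]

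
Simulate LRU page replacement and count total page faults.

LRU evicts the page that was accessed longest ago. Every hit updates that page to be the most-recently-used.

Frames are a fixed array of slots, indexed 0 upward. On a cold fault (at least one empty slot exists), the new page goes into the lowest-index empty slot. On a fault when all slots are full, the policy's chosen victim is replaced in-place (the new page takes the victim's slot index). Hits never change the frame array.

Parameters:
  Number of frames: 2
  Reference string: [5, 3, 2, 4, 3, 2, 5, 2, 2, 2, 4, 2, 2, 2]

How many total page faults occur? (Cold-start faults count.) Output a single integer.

Answer: 8

Derivation:
Step 0: ref 5 → FAULT, frames=[5,-]
Step 1: ref 3 → FAULT, frames=[5,3]
Step 2: ref 2 → FAULT (evict 5), frames=[2,3]
Step 3: ref 4 → FAULT (evict 3), frames=[2,4]
Step 4: ref 3 → FAULT (evict 2), frames=[3,4]
Step 5: ref 2 → FAULT (evict 4), frames=[3,2]
Step 6: ref 5 → FAULT (evict 3), frames=[5,2]
Step 7: ref 2 → HIT, frames=[5,2]
Step 8: ref 2 → HIT, frames=[5,2]
Step 9: ref 2 → HIT, frames=[5,2]
Step 10: ref 4 → FAULT (evict 5), frames=[4,2]
Step 11: ref 2 → HIT, frames=[4,2]
Step 12: ref 2 → HIT, frames=[4,2]
Step 13: ref 2 → HIT, frames=[4,2]
Total faults: 8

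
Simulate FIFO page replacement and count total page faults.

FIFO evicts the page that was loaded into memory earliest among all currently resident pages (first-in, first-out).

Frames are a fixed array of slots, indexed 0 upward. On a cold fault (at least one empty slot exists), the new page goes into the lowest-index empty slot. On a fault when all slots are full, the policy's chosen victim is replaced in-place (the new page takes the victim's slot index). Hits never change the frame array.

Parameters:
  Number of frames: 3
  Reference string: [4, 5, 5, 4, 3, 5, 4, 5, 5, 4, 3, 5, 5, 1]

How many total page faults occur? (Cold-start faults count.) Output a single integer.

Step 0: ref 4 → FAULT, frames=[4,-,-]
Step 1: ref 5 → FAULT, frames=[4,5,-]
Step 2: ref 5 → HIT, frames=[4,5,-]
Step 3: ref 4 → HIT, frames=[4,5,-]
Step 4: ref 3 → FAULT, frames=[4,5,3]
Step 5: ref 5 → HIT, frames=[4,5,3]
Step 6: ref 4 → HIT, frames=[4,5,3]
Step 7: ref 5 → HIT, frames=[4,5,3]
Step 8: ref 5 → HIT, frames=[4,5,3]
Step 9: ref 4 → HIT, frames=[4,5,3]
Step 10: ref 3 → HIT, frames=[4,5,3]
Step 11: ref 5 → HIT, frames=[4,5,3]
Step 12: ref 5 → HIT, frames=[4,5,3]
Step 13: ref 1 → FAULT (evict 4), frames=[1,5,3]
Total faults: 4

Answer: 4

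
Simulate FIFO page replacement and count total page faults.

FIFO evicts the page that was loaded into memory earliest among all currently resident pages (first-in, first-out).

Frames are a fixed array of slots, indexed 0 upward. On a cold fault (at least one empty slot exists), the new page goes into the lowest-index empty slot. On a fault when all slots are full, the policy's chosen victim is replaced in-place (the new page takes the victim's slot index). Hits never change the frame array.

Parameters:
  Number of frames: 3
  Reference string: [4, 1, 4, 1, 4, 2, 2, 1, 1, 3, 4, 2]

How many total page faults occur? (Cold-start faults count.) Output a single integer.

Step 0: ref 4 → FAULT, frames=[4,-,-]
Step 1: ref 1 → FAULT, frames=[4,1,-]
Step 2: ref 4 → HIT, frames=[4,1,-]
Step 3: ref 1 → HIT, frames=[4,1,-]
Step 4: ref 4 → HIT, frames=[4,1,-]
Step 5: ref 2 → FAULT, frames=[4,1,2]
Step 6: ref 2 → HIT, frames=[4,1,2]
Step 7: ref 1 → HIT, frames=[4,1,2]
Step 8: ref 1 → HIT, frames=[4,1,2]
Step 9: ref 3 → FAULT (evict 4), frames=[3,1,2]
Step 10: ref 4 → FAULT (evict 1), frames=[3,4,2]
Step 11: ref 2 → HIT, frames=[3,4,2]
Total faults: 5

Answer: 5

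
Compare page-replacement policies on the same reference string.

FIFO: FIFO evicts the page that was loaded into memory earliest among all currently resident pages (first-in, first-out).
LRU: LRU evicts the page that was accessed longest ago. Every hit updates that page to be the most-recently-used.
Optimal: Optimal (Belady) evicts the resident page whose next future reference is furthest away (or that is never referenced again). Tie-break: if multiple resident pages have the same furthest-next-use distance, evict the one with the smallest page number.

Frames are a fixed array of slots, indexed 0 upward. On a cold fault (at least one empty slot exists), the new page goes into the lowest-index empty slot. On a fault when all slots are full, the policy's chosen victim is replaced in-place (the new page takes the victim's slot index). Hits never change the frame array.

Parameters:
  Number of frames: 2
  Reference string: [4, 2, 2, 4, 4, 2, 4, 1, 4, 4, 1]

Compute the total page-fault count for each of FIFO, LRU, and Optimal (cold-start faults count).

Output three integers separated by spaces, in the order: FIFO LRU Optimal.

Answer: 4 3 3

Derivation:
--- FIFO ---
  step 0: ref 4 -> FAULT, frames=[4,-] (faults so far: 1)
  step 1: ref 2 -> FAULT, frames=[4,2] (faults so far: 2)
  step 2: ref 2 -> HIT, frames=[4,2] (faults so far: 2)
  step 3: ref 4 -> HIT, frames=[4,2] (faults so far: 2)
  step 4: ref 4 -> HIT, frames=[4,2] (faults so far: 2)
  step 5: ref 2 -> HIT, frames=[4,2] (faults so far: 2)
  step 6: ref 4 -> HIT, frames=[4,2] (faults so far: 2)
  step 7: ref 1 -> FAULT, evict 4, frames=[1,2] (faults so far: 3)
  step 8: ref 4 -> FAULT, evict 2, frames=[1,4] (faults so far: 4)
  step 9: ref 4 -> HIT, frames=[1,4] (faults so far: 4)
  step 10: ref 1 -> HIT, frames=[1,4] (faults so far: 4)
  FIFO total faults: 4
--- LRU ---
  step 0: ref 4 -> FAULT, frames=[4,-] (faults so far: 1)
  step 1: ref 2 -> FAULT, frames=[4,2] (faults so far: 2)
  step 2: ref 2 -> HIT, frames=[4,2] (faults so far: 2)
  step 3: ref 4 -> HIT, frames=[4,2] (faults so far: 2)
  step 4: ref 4 -> HIT, frames=[4,2] (faults so far: 2)
  step 5: ref 2 -> HIT, frames=[4,2] (faults so far: 2)
  step 6: ref 4 -> HIT, frames=[4,2] (faults so far: 2)
  step 7: ref 1 -> FAULT, evict 2, frames=[4,1] (faults so far: 3)
  step 8: ref 4 -> HIT, frames=[4,1] (faults so far: 3)
  step 9: ref 4 -> HIT, frames=[4,1] (faults so far: 3)
  step 10: ref 1 -> HIT, frames=[4,1] (faults so far: 3)
  LRU total faults: 3
--- Optimal ---
  step 0: ref 4 -> FAULT, frames=[4,-] (faults so far: 1)
  step 1: ref 2 -> FAULT, frames=[4,2] (faults so far: 2)
  step 2: ref 2 -> HIT, frames=[4,2] (faults so far: 2)
  step 3: ref 4 -> HIT, frames=[4,2] (faults so far: 2)
  step 4: ref 4 -> HIT, frames=[4,2] (faults so far: 2)
  step 5: ref 2 -> HIT, frames=[4,2] (faults so far: 2)
  step 6: ref 4 -> HIT, frames=[4,2] (faults so far: 2)
  step 7: ref 1 -> FAULT, evict 2, frames=[4,1] (faults so far: 3)
  step 8: ref 4 -> HIT, frames=[4,1] (faults so far: 3)
  step 9: ref 4 -> HIT, frames=[4,1] (faults so far: 3)
  step 10: ref 1 -> HIT, frames=[4,1] (faults so far: 3)
  Optimal total faults: 3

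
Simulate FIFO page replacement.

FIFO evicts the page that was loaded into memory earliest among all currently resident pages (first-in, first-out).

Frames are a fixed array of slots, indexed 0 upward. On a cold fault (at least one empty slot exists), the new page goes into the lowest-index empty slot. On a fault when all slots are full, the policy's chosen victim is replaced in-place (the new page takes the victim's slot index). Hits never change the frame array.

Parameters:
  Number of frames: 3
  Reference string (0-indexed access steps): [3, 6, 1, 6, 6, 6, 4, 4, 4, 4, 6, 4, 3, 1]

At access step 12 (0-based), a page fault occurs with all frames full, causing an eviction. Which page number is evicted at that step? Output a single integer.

Step 0: ref 3 -> FAULT, frames=[3,-,-]
Step 1: ref 6 -> FAULT, frames=[3,6,-]
Step 2: ref 1 -> FAULT, frames=[3,6,1]
Step 3: ref 6 -> HIT, frames=[3,6,1]
Step 4: ref 6 -> HIT, frames=[3,6,1]
Step 5: ref 6 -> HIT, frames=[3,6,1]
Step 6: ref 4 -> FAULT, evict 3, frames=[4,6,1]
Step 7: ref 4 -> HIT, frames=[4,6,1]
Step 8: ref 4 -> HIT, frames=[4,6,1]
Step 9: ref 4 -> HIT, frames=[4,6,1]
Step 10: ref 6 -> HIT, frames=[4,6,1]
Step 11: ref 4 -> HIT, frames=[4,6,1]
Step 12: ref 3 -> FAULT, evict 6, frames=[4,3,1]
At step 12: evicted page 6

Answer: 6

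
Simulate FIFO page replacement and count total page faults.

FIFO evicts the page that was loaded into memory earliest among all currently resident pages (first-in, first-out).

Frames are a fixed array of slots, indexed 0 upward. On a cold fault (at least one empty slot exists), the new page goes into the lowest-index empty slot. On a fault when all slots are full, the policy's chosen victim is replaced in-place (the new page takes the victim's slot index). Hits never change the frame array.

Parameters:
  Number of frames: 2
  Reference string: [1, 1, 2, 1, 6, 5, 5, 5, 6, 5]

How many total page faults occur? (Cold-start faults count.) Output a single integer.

Step 0: ref 1 → FAULT, frames=[1,-]
Step 1: ref 1 → HIT, frames=[1,-]
Step 2: ref 2 → FAULT, frames=[1,2]
Step 3: ref 1 → HIT, frames=[1,2]
Step 4: ref 6 → FAULT (evict 1), frames=[6,2]
Step 5: ref 5 → FAULT (evict 2), frames=[6,5]
Step 6: ref 5 → HIT, frames=[6,5]
Step 7: ref 5 → HIT, frames=[6,5]
Step 8: ref 6 → HIT, frames=[6,5]
Step 9: ref 5 → HIT, frames=[6,5]
Total faults: 4

Answer: 4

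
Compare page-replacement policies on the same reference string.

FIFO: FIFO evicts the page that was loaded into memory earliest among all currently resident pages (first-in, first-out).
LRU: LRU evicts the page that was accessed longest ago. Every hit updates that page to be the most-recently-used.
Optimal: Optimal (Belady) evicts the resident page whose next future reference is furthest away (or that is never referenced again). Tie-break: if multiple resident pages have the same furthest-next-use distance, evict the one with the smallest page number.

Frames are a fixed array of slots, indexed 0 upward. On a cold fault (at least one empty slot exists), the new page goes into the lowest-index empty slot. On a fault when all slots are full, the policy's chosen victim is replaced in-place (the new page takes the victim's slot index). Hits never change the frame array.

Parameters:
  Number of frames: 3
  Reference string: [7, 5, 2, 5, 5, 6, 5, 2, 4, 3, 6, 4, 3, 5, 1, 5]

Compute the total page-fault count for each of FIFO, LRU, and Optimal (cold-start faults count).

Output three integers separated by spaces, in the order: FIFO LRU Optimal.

--- FIFO ---
  step 0: ref 7 -> FAULT, frames=[7,-,-] (faults so far: 1)
  step 1: ref 5 -> FAULT, frames=[7,5,-] (faults so far: 2)
  step 2: ref 2 -> FAULT, frames=[7,5,2] (faults so far: 3)
  step 3: ref 5 -> HIT, frames=[7,5,2] (faults so far: 3)
  step 4: ref 5 -> HIT, frames=[7,5,2] (faults so far: 3)
  step 5: ref 6 -> FAULT, evict 7, frames=[6,5,2] (faults so far: 4)
  step 6: ref 5 -> HIT, frames=[6,5,2] (faults so far: 4)
  step 7: ref 2 -> HIT, frames=[6,5,2] (faults so far: 4)
  step 8: ref 4 -> FAULT, evict 5, frames=[6,4,2] (faults so far: 5)
  step 9: ref 3 -> FAULT, evict 2, frames=[6,4,3] (faults so far: 6)
  step 10: ref 6 -> HIT, frames=[6,4,3] (faults so far: 6)
  step 11: ref 4 -> HIT, frames=[6,4,3] (faults so far: 6)
  step 12: ref 3 -> HIT, frames=[6,4,3] (faults so far: 6)
  step 13: ref 5 -> FAULT, evict 6, frames=[5,4,3] (faults so far: 7)
  step 14: ref 1 -> FAULT, evict 4, frames=[5,1,3] (faults so far: 8)
  step 15: ref 5 -> HIT, frames=[5,1,3] (faults so far: 8)
  FIFO total faults: 8
--- LRU ---
  step 0: ref 7 -> FAULT, frames=[7,-,-] (faults so far: 1)
  step 1: ref 5 -> FAULT, frames=[7,5,-] (faults so far: 2)
  step 2: ref 2 -> FAULT, frames=[7,5,2] (faults so far: 3)
  step 3: ref 5 -> HIT, frames=[7,5,2] (faults so far: 3)
  step 4: ref 5 -> HIT, frames=[7,5,2] (faults so far: 3)
  step 5: ref 6 -> FAULT, evict 7, frames=[6,5,2] (faults so far: 4)
  step 6: ref 5 -> HIT, frames=[6,5,2] (faults so far: 4)
  step 7: ref 2 -> HIT, frames=[6,5,2] (faults so far: 4)
  step 8: ref 4 -> FAULT, evict 6, frames=[4,5,2] (faults so far: 5)
  step 9: ref 3 -> FAULT, evict 5, frames=[4,3,2] (faults so far: 6)
  step 10: ref 6 -> FAULT, evict 2, frames=[4,3,6] (faults so far: 7)
  step 11: ref 4 -> HIT, frames=[4,3,6] (faults so far: 7)
  step 12: ref 3 -> HIT, frames=[4,3,6] (faults so far: 7)
  step 13: ref 5 -> FAULT, evict 6, frames=[4,3,5] (faults so far: 8)
  step 14: ref 1 -> FAULT, evict 4, frames=[1,3,5] (faults so far: 9)
  step 15: ref 5 -> HIT, frames=[1,3,5] (faults so far: 9)
  LRU total faults: 9
--- Optimal ---
  step 0: ref 7 -> FAULT, frames=[7,-,-] (faults so far: 1)
  step 1: ref 5 -> FAULT, frames=[7,5,-] (faults so far: 2)
  step 2: ref 2 -> FAULT, frames=[7,5,2] (faults so far: 3)
  step 3: ref 5 -> HIT, frames=[7,5,2] (faults so far: 3)
  step 4: ref 5 -> HIT, frames=[7,5,2] (faults so far: 3)
  step 5: ref 6 -> FAULT, evict 7, frames=[6,5,2] (faults so far: 4)
  step 6: ref 5 -> HIT, frames=[6,5,2] (faults so far: 4)
  step 7: ref 2 -> HIT, frames=[6,5,2] (faults so far: 4)
  step 8: ref 4 -> FAULT, evict 2, frames=[6,5,4] (faults so far: 5)
  step 9: ref 3 -> FAULT, evict 5, frames=[6,3,4] (faults so far: 6)
  step 10: ref 6 -> HIT, frames=[6,3,4] (faults so far: 6)
  step 11: ref 4 -> HIT, frames=[6,3,4] (faults so far: 6)
  step 12: ref 3 -> HIT, frames=[6,3,4] (faults so far: 6)
  step 13: ref 5 -> FAULT, evict 3, frames=[6,5,4] (faults so far: 7)
  step 14: ref 1 -> FAULT, evict 4, frames=[6,5,1] (faults so far: 8)
  step 15: ref 5 -> HIT, frames=[6,5,1] (faults so far: 8)
  Optimal total faults: 8

Answer: 8 9 8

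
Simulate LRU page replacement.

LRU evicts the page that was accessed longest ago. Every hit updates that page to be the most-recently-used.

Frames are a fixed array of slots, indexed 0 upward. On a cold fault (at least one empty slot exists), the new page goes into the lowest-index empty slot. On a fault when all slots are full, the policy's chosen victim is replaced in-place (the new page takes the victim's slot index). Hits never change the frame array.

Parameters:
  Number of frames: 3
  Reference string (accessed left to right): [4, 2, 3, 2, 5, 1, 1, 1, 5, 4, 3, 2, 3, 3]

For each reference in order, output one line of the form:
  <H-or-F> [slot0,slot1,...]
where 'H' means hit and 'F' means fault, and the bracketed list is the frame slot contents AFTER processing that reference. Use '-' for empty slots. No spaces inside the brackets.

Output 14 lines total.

F [4,-,-]
F [4,2,-]
F [4,2,3]
H [4,2,3]
F [5,2,3]
F [5,2,1]
H [5,2,1]
H [5,2,1]
H [5,2,1]
F [5,4,1]
F [5,4,3]
F [2,4,3]
H [2,4,3]
H [2,4,3]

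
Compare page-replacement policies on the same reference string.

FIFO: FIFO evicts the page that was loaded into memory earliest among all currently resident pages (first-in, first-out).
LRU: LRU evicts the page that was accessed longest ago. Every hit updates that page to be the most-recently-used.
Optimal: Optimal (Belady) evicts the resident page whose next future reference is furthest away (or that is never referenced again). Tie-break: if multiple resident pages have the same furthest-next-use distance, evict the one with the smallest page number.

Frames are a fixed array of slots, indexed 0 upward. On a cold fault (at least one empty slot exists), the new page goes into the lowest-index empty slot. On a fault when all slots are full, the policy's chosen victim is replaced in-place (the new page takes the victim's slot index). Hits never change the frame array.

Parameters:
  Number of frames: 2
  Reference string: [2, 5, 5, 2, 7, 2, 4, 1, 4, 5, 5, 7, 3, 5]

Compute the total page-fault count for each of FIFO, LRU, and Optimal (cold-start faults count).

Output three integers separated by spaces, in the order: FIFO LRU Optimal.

Answer: 10 9 8

Derivation:
--- FIFO ---
  step 0: ref 2 -> FAULT, frames=[2,-] (faults so far: 1)
  step 1: ref 5 -> FAULT, frames=[2,5] (faults so far: 2)
  step 2: ref 5 -> HIT, frames=[2,5] (faults so far: 2)
  step 3: ref 2 -> HIT, frames=[2,5] (faults so far: 2)
  step 4: ref 7 -> FAULT, evict 2, frames=[7,5] (faults so far: 3)
  step 5: ref 2 -> FAULT, evict 5, frames=[7,2] (faults so far: 4)
  step 6: ref 4 -> FAULT, evict 7, frames=[4,2] (faults so far: 5)
  step 7: ref 1 -> FAULT, evict 2, frames=[4,1] (faults so far: 6)
  step 8: ref 4 -> HIT, frames=[4,1] (faults so far: 6)
  step 9: ref 5 -> FAULT, evict 4, frames=[5,1] (faults so far: 7)
  step 10: ref 5 -> HIT, frames=[5,1] (faults so far: 7)
  step 11: ref 7 -> FAULT, evict 1, frames=[5,7] (faults so far: 8)
  step 12: ref 3 -> FAULT, evict 5, frames=[3,7] (faults so far: 9)
  step 13: ref 5 -> FAULT, evict 7, frames=[3,5] (faults so far: 10)
  FIFO total faults: 10
--- LRU ---
  step 0: ref 2 -> FAULT, frames=[2,-] (faults so far: 1)
  step 1: ref 5 -> FAULT, frames=[2,5] (faults so far: 2)
  step 2: ref 5 -> HIT, frames=[2,5] (faults so far: 2)
  step 3: ref 2 -> HIT, frames=[2,5] (faults so far: 2)
  step 4: ref 7 -> FAULT, evict 5, frames=[2,7] (faults so far: 3)
  step 5: ref 2 -> HIT, frames=[2,7] (faults so far: 3)
  step 6: ref 4 -> FAULT, evict 7, frames=[2,4] (faults so far: 4)
  step 7: ref 1 -> FAULT, evict 2, frames=[1,4] (faults so far: 5)
  step 8: ref 4 -> HIT, frames=[1,4] (faults so far: 5)
  step 9: ref 5 -> FAULT, evict 1, frames=[5,4] (faults so far: 6)
  step 10: ref 5 -> HIT, frames=[5,4] (faults so far: 6)
  step 11: ref 7 -> FAULT, evict 4, frames=[5,7] (faults so far: 7)
  step 12: ref 3 -> FAULT, evict 5, frames=[3,7] (faults so far: 8)
  step 13: ref 5 -> FAULT, evict 7, frames=[3,5] (faults so far: 9)
  LRU total faults: 9
--- Optimal ---
  step 0: ref 2 -> FAULT, frames=[2,-] (faults so far: 1)
  step 1: ref 5 -> FAULT, frames=[2,5] (faults so far: 2)
  step 2: ref 5 -> HIT, frames=[2,5] (faults so far: 2)
  step 3: ref 2 -> HIT, frames=[2,5] (faults so far: 2)
  step 4: ref 7 -> FAULT, evict 5, frames=[2,7] (faults so far: 3)
  step 5: ref 2 -> HIT, frames=[2,7] (faults so far: 3)
  step 6: ref 4 -> FAULT, evict 2, frames=[4,7] (faults so far: 4)
  step 7: ref 1 -> FAULT, evict 7, frames=[4,1] (faults so far: 5)
  step 8: ref 4 -> HIT, frames=[4,1] (faults so far: 5)
  step 9: ref 5 -> FAULT, evict 1, frames=[4,5] (faults so far: 6)
  step 10: ref 5 -> HIT, frames=[4,5] (faults so far: 6)
  step 11: ref 7 -> FAULT, evict 4, frames=[7,5] (faults so far: 7)
  step 12: ref 3 -> FAULT, evict 7, frames=[3,5] (faults so far: 8)
  step 13: ref 5 -> HIT, frames=[3,5] (faults so far: 8)
  Optimal total faults: 8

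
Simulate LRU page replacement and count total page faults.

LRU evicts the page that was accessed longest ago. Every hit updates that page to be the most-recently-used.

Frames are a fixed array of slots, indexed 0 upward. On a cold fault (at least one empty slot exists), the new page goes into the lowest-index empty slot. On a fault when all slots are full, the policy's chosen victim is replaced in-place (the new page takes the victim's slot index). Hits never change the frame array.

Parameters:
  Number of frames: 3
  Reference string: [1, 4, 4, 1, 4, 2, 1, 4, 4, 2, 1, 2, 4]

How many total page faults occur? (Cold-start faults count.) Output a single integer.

Answer: 3

Derivation:
Step 0: ref 1 → FAULT, frames=[1,-,-]
Step 1: ref 4 → FAULT, frames=[1,4,-]
Step 2: ref 4 → HIT, frames=[1,4,-]
Step 3: ref 1 → HIT, frames=[1,4,-]
Step 4: ref 4 → HIT, frames=[1,4,-]
Step 5: ref 2 → FAULT, frames=[1,4,2]
Step 6: ref 1 → HIT, frames=[1,4,2]
Step 7: ref 4 → HIT, frames=[1,4,2]
Step 8: ref 4 → HIT, frames=[1,4,2]
Step 9: ref 2 → HIT, frames=[1,4,2]
Step 10: ref 1 → HIT, frames=[1,4,2]
Step 11: ref 2 → HIT, frames=[1,4,2]
Step 12: ref 4 → HIT, frames=[1,4,2]
Total faults: 3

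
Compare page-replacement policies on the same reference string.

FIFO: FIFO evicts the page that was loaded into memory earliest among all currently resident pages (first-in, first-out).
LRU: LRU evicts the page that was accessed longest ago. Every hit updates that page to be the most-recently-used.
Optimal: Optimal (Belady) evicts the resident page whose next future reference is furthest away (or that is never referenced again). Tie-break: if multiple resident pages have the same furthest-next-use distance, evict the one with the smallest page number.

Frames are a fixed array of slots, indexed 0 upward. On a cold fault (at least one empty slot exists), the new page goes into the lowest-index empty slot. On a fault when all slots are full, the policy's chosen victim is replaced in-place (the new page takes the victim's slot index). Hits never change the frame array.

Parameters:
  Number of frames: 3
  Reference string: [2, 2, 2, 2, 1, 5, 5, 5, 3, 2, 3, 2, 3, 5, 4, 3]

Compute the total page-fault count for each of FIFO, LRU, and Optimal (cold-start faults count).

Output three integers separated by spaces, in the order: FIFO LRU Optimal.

Answer: 6 6 5

Derivation:
--- FIFO ---
  step 0: ref 2 -> FAULT, frames=[2,-,-] (faults so far: 1)
  step 1: ref 2 -> HIT, frames=[2,-,-] (faults so far: 1)
  step 2: ref 2 -> HIT, frames=[2,-,-] (faults so far: 1)
  step 3: ref 2 -> HIT, frames=[2,-,-] (faults so far: 1)
  step 4: ref 1 -> FAULT, frames=[2,1,-] (faults so far: 2)
  step 5: ref 5 -> FAULT, frames=[2,1,5] (faults so far: 3)
  step 6: ref 5 -> HIT, frames=[2,1,5] (faults so far: 3)
  step 7: ref 5 -> HIT, frames=[2,1,5] (faults so far: 3)
  step 8: ref 3 -> FAULT, evict 2, frames=[3,1,5] (faults so far: 4)
  step 9: ref 2 -> FAULT, evict 1, frames=[3,2,5] (faults so far: 5)
  step 10: ref 3 -> HIT, frames=[3,2,5] (faults so far: 5)
  step 11: ref 2 -> HIT, frames=[3,2,5] (faults so far: 5)
  step 12: ref 3 -> HIT, frames=[3,2,5] (faults so far: 5)
  step 13: ref 5 -> HIT, frames=[3,2,5] (faults so far: 5)
  step 14: ref 4 -> FAULT, evict 5, frames=[3,2,4] (faults so far: 6)
  step 15: ref 3 -> HIT, frames=[3,2,4] (faults so far: 6)
  FIFO total faults: 6
--- LRU ---
  step 0: ref 2 -> FAULT, frames=[2,-,-] (faults so far: 1)
  step 1: ref 2 -> HIT, frames=[2,-,-] (faults so far: 1)
  step 2: ref 2 -> HIT, frames=[2,-,-] (faults so far: 1)
  step 3: ref 2 -> HIT, frames=[2,-,-] (faults so far: 1)
  step 4: ref 1 -> FAULT, frames=[2,1,-] (faults so far: 2)
  step 5: ref 5 -> FAULT, frames=[2,1,5] (faults so far: 3)
  step 6: ref 5 -> HIT, frames=[2,1,5] (faults so far: 3)
  step 7: ref 5 -> HIT, frames=[2,1,5] (faults so far: 3)
  step 8: ref 3 -> FAULT, evict 2, frames=[3,1,5] (faults so far: 4)
  step 9: ref 2 -> FAULT, evict 1, frames=[3,2,5] (faults so far: 5)
  step 10: ref 3 -> HIT, frames=[3,2,5] (faults so far: 5)
  step 11: ref 2 -> HIT, frames=[3,2,5] (faults so far: 5)
  step 12: ref 3 -> HIT, frames=[3,2,5] (faults so far: 5)
  step 13: ref 5 -> HIT, frames=[3,2,5] (faults so far: 5)
  step 14: ref 4 -> FAULT, evict 2, frames=[3,4,5] (faults so far: 6)
  step 15: ref 3 -> HIT, frames=[3,4,5] (faults so far: 6)
  LRU total faults: 6
--- Optimal ---
  step 0: ref 2 -> FAULT, frames=[2,-,-] (faults so far: 1)
  step 1: ref 2 -> HIT, frames=[2,-,-] (faults so far: 1)
  step 2: ref 2 -> HIT, frames=[2,-,-] (faults so far: 1)
  step 3: ref 2 -> HIT, frames=[2,-,-] (faults so far: 1)
  step 4: ref 1 -> FAULT, frames=[2,1,-] (faults so far: 2)
  step 5: ref 5 -> FAULT, frames=[2,1,5] (faults so far: 3)
  step 6: ref 5 -> HIT, frames=[2,1,5] (faults so far: 3)
  step 7: ref 5 -> HIT, frames=[2,1,5] (faults so far: 3)
  step 8: ref 3 -> FAULT, evict 1, frames=[2,3,5] (faults so far: 4)
  step 9: ref 2 -> HIT, frames=[2,3,5] (faults so far: 4)
  step 10: ref 3 -> HIT, frames=[2,3,5] (faults so far: 4)
  step 11: ref 2 -> HIT, frames=[2,3,5] (faults so far: 4)
  step 12: ref 3 -> HIT, frames=[2,3,5] (faults so far: 4)
  step 13: ref 5 -> HIT, frames=[2,3,5] (faults so far: 4)
  step 14: ref 4 -> FAULT, evict 2, frames=[4,3,5] (faults so far: 5)
  step 15: ref 3 -> HIT, frames=[4,3,5] (faults so far: 5)
  Optimal total faults: 5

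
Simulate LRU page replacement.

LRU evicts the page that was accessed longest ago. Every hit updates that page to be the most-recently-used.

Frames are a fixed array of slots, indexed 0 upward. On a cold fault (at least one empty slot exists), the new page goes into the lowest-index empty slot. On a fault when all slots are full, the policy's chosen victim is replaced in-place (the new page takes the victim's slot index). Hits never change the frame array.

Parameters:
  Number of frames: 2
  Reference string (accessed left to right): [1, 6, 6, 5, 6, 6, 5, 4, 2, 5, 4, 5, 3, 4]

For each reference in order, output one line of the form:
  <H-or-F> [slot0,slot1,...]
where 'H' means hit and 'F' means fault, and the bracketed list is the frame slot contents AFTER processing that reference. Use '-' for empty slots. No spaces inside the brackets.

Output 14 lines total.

F [1,-]
F [1,6]
H [1,6]
F [5,6]
H [5,6]
H [5,6]
H [5,6]
F [5,4]
F [2,4]
F [2,5]
F [4,5]
H [4,5]
F [3,5]
F [3,4]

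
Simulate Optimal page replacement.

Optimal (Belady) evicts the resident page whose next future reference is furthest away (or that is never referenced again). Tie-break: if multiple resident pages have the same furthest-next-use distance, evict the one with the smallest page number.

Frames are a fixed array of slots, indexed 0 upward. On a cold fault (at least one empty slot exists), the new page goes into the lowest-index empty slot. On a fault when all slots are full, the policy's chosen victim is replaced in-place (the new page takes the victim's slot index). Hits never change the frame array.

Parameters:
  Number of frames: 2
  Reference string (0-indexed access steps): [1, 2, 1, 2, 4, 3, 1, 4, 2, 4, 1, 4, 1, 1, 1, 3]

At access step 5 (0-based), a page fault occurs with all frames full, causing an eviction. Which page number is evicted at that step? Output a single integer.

Step 0: ref 1 -> FAULT, frames=[1,-]
Step 1: ref 2 -> FAULT, frames=[1,2]
Step 2: ref 1 -> HIT, frames=[1,2]
Step 3: ref 2 -> HIT, frames=[1,2]
Step 4: ref 4 -> FAULT, evict 2, frames=[1,4]
Step 5: ref 3 -> FAULT, evict 4, frames=[1,3]
At step 5: evicted page 4

Answer: 4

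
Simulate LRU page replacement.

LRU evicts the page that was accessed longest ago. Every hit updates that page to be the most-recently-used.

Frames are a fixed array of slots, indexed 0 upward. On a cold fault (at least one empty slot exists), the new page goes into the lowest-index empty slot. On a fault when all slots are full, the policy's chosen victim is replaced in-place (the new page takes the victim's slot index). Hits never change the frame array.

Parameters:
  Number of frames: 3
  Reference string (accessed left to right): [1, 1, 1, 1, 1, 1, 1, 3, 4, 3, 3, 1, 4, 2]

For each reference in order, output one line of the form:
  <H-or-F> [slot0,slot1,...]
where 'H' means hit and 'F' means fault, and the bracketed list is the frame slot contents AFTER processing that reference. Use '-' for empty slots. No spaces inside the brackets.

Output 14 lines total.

F [1,-,-]
H [1,-,-]
H [1,-,-]
H [1,-,-]
H [1,-,-]
H [1,-,-]
H [1,-,-]
F [1,3,-]
F [1,3,4]
H [1,3,4]
H [1,3,4]
H [1,3,4]
H [1,3,4]
F [1,2,4]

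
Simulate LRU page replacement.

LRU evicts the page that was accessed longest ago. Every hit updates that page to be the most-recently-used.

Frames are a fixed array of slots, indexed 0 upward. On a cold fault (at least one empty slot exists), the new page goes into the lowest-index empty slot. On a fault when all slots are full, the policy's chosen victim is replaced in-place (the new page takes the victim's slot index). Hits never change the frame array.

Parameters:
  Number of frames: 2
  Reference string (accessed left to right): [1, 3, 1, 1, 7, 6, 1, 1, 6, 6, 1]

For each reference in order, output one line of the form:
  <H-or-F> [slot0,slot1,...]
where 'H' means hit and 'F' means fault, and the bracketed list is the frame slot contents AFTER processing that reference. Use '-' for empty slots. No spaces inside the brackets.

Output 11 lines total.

F [1,-]
F [1,3]
H [1,3]
H [1,3]
F [1,7]
F [6,7]
F [6,1]
H [6,1]
H [6,1]
H [6,1]
H [6,1]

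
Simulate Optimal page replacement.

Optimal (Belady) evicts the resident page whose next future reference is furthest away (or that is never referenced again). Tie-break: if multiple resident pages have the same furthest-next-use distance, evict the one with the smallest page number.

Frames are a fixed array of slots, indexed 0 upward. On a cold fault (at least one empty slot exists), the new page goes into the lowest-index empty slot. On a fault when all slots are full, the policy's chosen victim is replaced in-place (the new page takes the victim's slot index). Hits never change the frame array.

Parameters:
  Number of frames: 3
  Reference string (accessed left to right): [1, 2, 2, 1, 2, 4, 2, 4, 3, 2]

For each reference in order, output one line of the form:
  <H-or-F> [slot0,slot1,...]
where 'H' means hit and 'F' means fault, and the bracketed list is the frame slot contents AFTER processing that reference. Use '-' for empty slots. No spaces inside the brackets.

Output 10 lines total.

F [1,-,-]
F [1,2,-]
H [1,2,-]
H [1,2,-]
H [1,2,-]
F [1,2,4]
H [1,2,4]
H [1,2,4]
F [3,2,4]
H [3,2,4]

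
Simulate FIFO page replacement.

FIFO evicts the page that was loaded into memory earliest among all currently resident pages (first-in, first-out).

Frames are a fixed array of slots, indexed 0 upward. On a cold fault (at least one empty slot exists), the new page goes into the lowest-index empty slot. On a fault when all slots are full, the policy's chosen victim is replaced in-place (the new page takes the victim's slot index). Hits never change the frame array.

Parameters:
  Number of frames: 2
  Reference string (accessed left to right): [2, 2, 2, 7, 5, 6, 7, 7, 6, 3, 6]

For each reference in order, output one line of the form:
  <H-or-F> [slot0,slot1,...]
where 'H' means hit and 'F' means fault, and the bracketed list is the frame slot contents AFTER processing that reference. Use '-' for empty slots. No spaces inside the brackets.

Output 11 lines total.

F [2,-]
H [2,-]
H [2,-]
F [2,7]
F [5,7]
F [5,6]
F [7,6]
H [7,6]
H [7,6]
F [7,3]
F [6,3]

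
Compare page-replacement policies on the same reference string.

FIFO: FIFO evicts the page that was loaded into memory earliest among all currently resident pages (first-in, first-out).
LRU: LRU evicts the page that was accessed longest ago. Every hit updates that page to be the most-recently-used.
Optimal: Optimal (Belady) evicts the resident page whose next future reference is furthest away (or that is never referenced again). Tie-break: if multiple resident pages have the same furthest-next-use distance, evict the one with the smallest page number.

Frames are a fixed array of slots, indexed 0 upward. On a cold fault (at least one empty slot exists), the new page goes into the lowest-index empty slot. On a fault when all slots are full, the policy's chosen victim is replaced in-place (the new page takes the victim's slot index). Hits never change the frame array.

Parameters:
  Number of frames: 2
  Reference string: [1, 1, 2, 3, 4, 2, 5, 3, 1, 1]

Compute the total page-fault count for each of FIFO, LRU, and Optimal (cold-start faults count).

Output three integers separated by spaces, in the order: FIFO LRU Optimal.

Answer: 8 8 7

Derivation:
--- FIFO ---
  step 0: ref 1 -> FAULT, frames=[1,-] (faults so far: 1)
  step 1: ref 1 -> HIT, frames=[1,-] (faults so far: 1)
  step 2: ref 2 -> FAULT, frames=[1,2] (faults so far: 2)
  step 3: ref 3 -> FAULT, evict 1, frames=[3,2] (faults so far: 3)
  step 4: ref 4 -> FAULT, evict 2, frames=[3,4] (faults so far: 4)
  step 5: ref 2 -> FAULT, evict 3, frames=[2,4] (faults so far: 5)
  step 6: ref 5 -> FAULT, evict 4, frames=[2,5] (faults so far: 6)
  step 7: ref 3 -> FAULT, evict 2, frames=[3,5] (faults so far: 7)
  step 8: ref 1 -> FAULT, evict 5, frames=[3,1] (faults so far: 8)
  step 9: ref 1 -> HIT, frames=[3,1] (faults so far: 8)
  FIFO total faults: 8
--- LRU ---
  step 0: ref 1 -> FAULT, frames=[1,-] (faults so far: 1)
  step 1: ref 1 -> HIT, frames=[1,-] (faults so far: 1)
  step 2: ref 2 -> FAULT, frames=[1,2] (faults so far: 2)
  step 3: ref 3 -> FAULT, evict 1, frames=[3,2] (faults so far: 3)
  step 4: ref 4 -> FAULT, evict 2, frames=[3,4] (faults so far: 4)
  step 5: ref 2 -> FAULT, evict 3, frames=[2,4] (faults so far: 5)
  step 6: ref 5 -> FAULT, evict 4, frames=[2,5] (faults so far: 6)
  step 7: ref 3 -> FAULT, evict 2, frames=[3,5] (faults so far: 7)
  step 8: ref 1 -> FAULT, evict 5, frames=[3,1] (faults so far: 8)
  step 9: ref 1 -> HIT, frames=[3,1] (faults so far: 8)
  LRU total faults: 8
--- Optimal ---
  step 0: ref 1 -> FAULT, frames=[1,-] (faults so far: 1)
  step 1: ref 1 -> HIT, frames=[1,-] (faults so far: 1)
  step 2: ref 2 -> FAULT, frames=[1,2] (faults so far: 2)
  step 3: ref 3 -> FAULT, evict 1, frames=[3,2] (faults so far: 3)
  step 4: ref 4 -> FAULT, evict 3, frames=[4,2] (faults so far: 4)
  step 5: ref 2 -> HIT, frames=[4,2] (faults so far: 4)
  step 6: ref 5 -> FAULT, evict 2, frames=[4,5] (faults so far: 5)
  step 7: ref 3 -> FAULT, evict 4, frames=[3,5] (faults so far: 6)
  step 8: ref 1 -> FAULT, evict 3, frames=[1,5] (faults so far: 7)
  step 9: ref 1 -> HIT, frames=[1,5] (faults so far: 7)
  Optimal total faults: 7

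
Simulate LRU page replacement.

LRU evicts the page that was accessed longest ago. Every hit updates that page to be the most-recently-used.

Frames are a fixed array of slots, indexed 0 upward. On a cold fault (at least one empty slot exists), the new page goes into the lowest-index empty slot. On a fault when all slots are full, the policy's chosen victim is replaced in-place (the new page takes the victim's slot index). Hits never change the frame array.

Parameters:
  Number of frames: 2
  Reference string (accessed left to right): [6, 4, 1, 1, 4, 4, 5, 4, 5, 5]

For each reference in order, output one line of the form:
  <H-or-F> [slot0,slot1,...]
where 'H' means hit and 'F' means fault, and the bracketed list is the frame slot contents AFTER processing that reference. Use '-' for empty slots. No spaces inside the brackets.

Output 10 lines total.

F [6,-]
F [6,4]
F [1,4]
H [1,4]
H [1,4]
H [1,4]
F [5,4]
H [5,4]
H [5,4]
H [5,4]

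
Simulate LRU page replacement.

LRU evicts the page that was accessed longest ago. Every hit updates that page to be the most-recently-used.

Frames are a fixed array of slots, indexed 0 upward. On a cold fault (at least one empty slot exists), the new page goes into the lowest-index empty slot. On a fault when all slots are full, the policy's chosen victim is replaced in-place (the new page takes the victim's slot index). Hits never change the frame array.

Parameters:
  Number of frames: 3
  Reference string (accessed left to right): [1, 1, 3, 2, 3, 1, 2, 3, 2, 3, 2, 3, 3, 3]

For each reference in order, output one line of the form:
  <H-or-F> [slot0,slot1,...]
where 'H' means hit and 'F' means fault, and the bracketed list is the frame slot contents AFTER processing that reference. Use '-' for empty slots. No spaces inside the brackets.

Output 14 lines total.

F [1,-,-]
H [1,-,-]
F [1,3,-]
F [1,3,2]
H [1,3,2]
H [1,3,2]
H [1,3,2]
H [1,3,2]
H [1,3,2]
H [1,3,2]
H [1,3,2]
H [1,3,2]
H [1,3,2]
H [1,3,2]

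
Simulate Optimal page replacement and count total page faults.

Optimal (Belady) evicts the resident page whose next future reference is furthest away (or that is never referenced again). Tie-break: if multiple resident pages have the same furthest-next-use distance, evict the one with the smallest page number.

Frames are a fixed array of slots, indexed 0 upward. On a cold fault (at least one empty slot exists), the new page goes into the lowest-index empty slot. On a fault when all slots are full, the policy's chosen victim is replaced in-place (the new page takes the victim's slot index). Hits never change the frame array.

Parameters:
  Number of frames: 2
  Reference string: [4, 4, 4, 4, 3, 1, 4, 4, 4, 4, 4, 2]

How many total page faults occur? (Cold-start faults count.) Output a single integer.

Answer: 4

Derivation:
Step 0: ref 4 → FAULT, frames=[4,-]
Step 1: ref 4 → HIT, frames=[4,-]
Step 2: ref 4 → HIT, frames=[4,-]
Step 3: ref 4 → HIT, frames=[4,-]
Step 4: ref 3 → FAULT, frames=[4,3]
Step 5: ref 1 → FAULT (evict 3), frames=[4,1]
Step 6: ref 4 → HIT, frames=[4,1]
Step 7: ref 4 → HIT, frames=[4,1]
Step 8: ref 4 → HIT, frames=[4,1]
Step 9: ref 4 → HIT, frames=[4,1]
Step 10: ref 4 → HIT, frames=[4,1]
Step 11: ref 2 → FAULT (evict 1), frames=[4,2]
Total faults: 4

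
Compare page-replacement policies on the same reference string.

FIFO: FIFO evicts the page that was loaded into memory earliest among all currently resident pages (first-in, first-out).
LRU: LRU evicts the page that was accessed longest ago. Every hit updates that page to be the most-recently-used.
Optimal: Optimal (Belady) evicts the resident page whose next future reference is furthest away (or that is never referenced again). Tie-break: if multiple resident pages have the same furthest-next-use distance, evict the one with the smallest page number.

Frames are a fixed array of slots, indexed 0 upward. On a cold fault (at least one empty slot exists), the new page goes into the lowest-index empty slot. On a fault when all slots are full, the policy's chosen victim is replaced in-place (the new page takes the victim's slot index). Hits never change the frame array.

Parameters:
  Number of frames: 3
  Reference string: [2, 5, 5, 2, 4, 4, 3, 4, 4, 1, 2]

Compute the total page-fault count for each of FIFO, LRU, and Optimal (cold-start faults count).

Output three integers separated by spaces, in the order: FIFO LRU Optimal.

Answer: 6 6 5

Derivation:
--- FIFO ---
  step 0: ref 2 -> FAULT, frames=[2,-,-] (faults so far: 1)
  step 1: ref 5 -> FAULT, frames=[2,5,-] (faults so far: 2)
  step 2: ref 5 -> HIT, frames=[2,5,-] (faults so far: 2)
  step 3: ref 2 -> HIT, frames=[2,5,-] (faults so far: 2)
  step 4: ref 4 -> FAULT, frames=[2,5,4] (faults so far: 3)
  step 5: ref 4 -> HIT, frames=[2,5,4] (faults so far: 3)
  step 6: ref 3 -> FAULT, evict 2, frames=[3,5,4] (faults so far: 4)
  step 7: ref 4 -> HIT, frames=[3,5,4] (faults so far: 4)
  step 8: ref 4 -> HIT, frames=[3,5,4] (faults so far: 4)
  step 9: ref 1 -> FAULT, evict 5, frames=[3,1,4] (faults so far: 5)
  step 10: ref 2 -> FAULT, evict 4, frames=[3,1,2] (faults so far: 6)
  FIFO total faults: 6
--- LRU ---
  step 0: ref 2 -> FAULT, frames=[2,-,-] (faults so far: 1)
  step 1: ref 5 -> FAULT, frames=[2,5,-] (faults so far: 2)
  step 2: ref 5 -> HIT, frames=[2,5,-] (faults so far: 2)
  step 3: ref 2 -> HIT, frames=[2,5,-] (faults so far: 2)
  step 4: ref 4 -> FAULT, frames=[2,5,4] (faults so far: 3)
  step 5: ref 4 -> HIT, frames=[2,5,4] (faults so far: 3)
  step 6: ref 3 -> FAULT, evict 5, frames=[2,3,4] (faults so far: 4)
  step 7: ref 4 -> HIT, frames=[2,3,4] (faults so far: 4)
  step 8: ref 4 -> HIT, frames=[2,3,4] (faults so far: 4)
  step 9: ref 1 -> FAULT, evict 2, frames=[1,3,4] (faults so far: 5)
  step 10: ref 2 -> FAULT, evict 3, frames=[1,2,4] (faults so far: 6)
  LRU total faults: 6
--- Optimal ---
  step 0: ref 2 -> FAULT, frames=[2,-,-] (faults so far: 1)
  step 1: ref 5 -> FAULT, frames=[2,5,-] (faults so far: 2)
  step 2: ref 5 -> HIT, frames=[2,5,-] (faults so far: 2)
  step 3: ref 2 -> HIT, frames=[2,5,-] (faults so far: 2)
  step 4: ref 4 -> FAULT, frames=[2,5,4] (faults so far: 3)
  step 5: ref 4 -> HIT, frames=[2,5,4] (faults so far: 3)
  step 6: ref 3 -> FAULT, evict 5, frames=[2,3,4] (faults so far: 4)
  step 7: ref 4 -> HIT, frames=[2,3,4] (faults so far: 4)
  step 8: ref 4 -> HIT, frames=[2,3,4] (faults so far: 4)
  step 9: ref 1 -> FAULT, evict 3, frames=[2,1,4] (faults so far: 5)
  step 10: ref 2 -> HIT, frames=[2,1,4] (faults so far: 5)
  Optimal total faults: 5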